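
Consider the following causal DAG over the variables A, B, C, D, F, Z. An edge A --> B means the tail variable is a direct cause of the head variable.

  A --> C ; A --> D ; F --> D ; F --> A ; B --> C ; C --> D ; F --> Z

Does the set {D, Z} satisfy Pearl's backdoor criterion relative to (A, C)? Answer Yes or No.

No

Backdoor paths from A to C (paths whose first edge points into A):
  P1: A <- F -> D <- C
Condition 1 (no descendant of A in the set): FAILS — D is a descendant of A.
Condition 2 (every backdoor path blocked by {D, Z}):
  P1: open — collider(s) D are conditioned on (or have a conditioned descendant) and no non-collider on the path is in the set.
{D, Z} does not satisfy the backdoor criterion.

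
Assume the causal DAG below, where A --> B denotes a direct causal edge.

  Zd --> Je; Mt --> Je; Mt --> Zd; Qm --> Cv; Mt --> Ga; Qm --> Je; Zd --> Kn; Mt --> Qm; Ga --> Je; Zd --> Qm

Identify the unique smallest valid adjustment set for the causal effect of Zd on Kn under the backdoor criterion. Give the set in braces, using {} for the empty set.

Variables eligible for adjustment (non-descendants of Zd, excluding Zd and Kn): {Ga, Mt}.
Backdoor paths from Zd to Kn:
  (none)
With no backdoor paths the empty set already satisfies the criterion, and it is trivially minimal.

{}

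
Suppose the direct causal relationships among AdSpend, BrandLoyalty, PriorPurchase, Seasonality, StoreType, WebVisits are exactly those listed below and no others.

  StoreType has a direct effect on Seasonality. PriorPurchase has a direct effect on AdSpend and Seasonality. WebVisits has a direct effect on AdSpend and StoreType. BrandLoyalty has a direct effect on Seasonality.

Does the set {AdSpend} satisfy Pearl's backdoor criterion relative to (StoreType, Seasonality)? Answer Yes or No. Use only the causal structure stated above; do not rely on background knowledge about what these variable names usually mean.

Backdoor paths from StoreType to Seasonality (paths whose first edge points into StoreType):
  P1: StoreType <- WebVisits -> AdSpend <- PriorPurchase -> Seasonality
Condition 1 (no descendant of StoreType in the set): holds — descendants of StoreType are {Seasonality}; none are in {AdSpend}.
Condition 2 (every backdoor path blocked by {AdSpend}):
  P1: open — collider(s) AdSpend are conditioned on (or have a conditioned descendant) and no non-collider on the path is in the set.
{AdSpend} does not satisfy the backdoor criterion.

No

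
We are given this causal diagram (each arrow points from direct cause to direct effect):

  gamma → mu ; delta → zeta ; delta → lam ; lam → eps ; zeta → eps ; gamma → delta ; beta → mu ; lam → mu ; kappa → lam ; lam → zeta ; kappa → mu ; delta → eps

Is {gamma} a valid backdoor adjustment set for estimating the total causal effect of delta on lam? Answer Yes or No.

Backdoor paths from delta to lam (paths whose first edge points into delta):
  P1: delta <- gamma -> mu <- kappa -> lam
  P2: delta <- gamma -> mu <- lam
Condition 1 (no descendant of delta in the set): holds — descendants of delta are {eps, lam, mu, zeta}; none are in {gamma}.
Condition 2 (every backdoor path blocked by {gamma}):
  P1: blocked at fork node gamma ∈ conditioning set.
  P2: blocked at fork node gamma ∈ conditioning set.
{gamma} satisfies the backdoor criterion.

Yes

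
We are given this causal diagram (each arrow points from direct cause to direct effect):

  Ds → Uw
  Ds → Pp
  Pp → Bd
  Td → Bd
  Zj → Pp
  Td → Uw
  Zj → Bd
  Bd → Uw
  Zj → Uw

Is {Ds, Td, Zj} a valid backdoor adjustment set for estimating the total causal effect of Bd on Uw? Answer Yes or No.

Yes

Backdoor paths from Bd to Uw (paths whose first edge points into Bd):
  P1: Bd <- Td -> Uw
  P2: Bd <- Zj -> Pp <- Ds -> Uw
  P3: Bd <- Zj -> Uw
  P4: Bd <- Pp <- Zj -> Uw
  P5: Bd <- Pp <- Ds -> Uw
Condition 1 (no descendant of Bd in the set): holds — descendants of Bd are {Uw}; none are in {Ds, Td, Zj}.
Condition 2 (every backdoor path blocked by {Ds, Td, Zj}):
  P1: blocked at fork node Td ∈ conditioning set.
  P2: blocked at fork node Zj ∈ conditioning set.
  P3: blocked at fork node Zj ∈ conditioning set.
  P4: blocked at fork node Zj ∈ conditioning set.
  P5: blocked at fork node Ds ∈ conditioning set.
{Ds, Td, Zj} satisfies the backdoor criterion.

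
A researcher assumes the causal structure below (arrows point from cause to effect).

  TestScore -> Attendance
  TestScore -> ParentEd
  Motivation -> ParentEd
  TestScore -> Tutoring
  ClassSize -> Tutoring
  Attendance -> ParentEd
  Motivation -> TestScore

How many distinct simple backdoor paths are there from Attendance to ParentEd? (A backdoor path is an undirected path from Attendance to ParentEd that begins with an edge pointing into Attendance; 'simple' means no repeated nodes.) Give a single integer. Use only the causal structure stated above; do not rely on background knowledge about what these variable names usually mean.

2

A backdoor path from Attendance to ParentEd is any simple undirected path whose first edge points into Attendance (i.e. leaves Attendance via a parent).
Parents of Attendance: {TestScore}.
Enumerating:
  P1: Attendance <- TestScore <- Motivation -> ParentEd
  P2: Attendance <- TestScore -> ParentEd
That exhausts the simple backdoor paths. Count: 2.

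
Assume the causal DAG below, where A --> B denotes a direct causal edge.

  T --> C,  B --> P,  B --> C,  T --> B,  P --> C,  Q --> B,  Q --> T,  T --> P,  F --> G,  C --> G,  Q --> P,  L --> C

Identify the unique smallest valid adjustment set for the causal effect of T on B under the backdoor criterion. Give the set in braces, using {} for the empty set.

{Q}

Variables eligible for adjustment (non-descendants of T, excluding T and B): {F, L, Q}.
Backdoor paths from T to B:
  P1: T <- Q -> B
  P2: T <- Q -> P <- B
  P3: T <- Q -> P -> C <- B
The empty set is not sufficient: P1 (T <- Q -> B) has no collider blocking it and no conditioned non-collider, so it is open.
Try {Q}:
  P1: blocked at fork node Q ∈ conditioning set.
  P2: blocked at fork node Q ∈ conditioning set.
  P3: blocked at fork node Q ∈ conditioning set.
{Q} contains no descendant of T and blocks every backdoor path.
No other singleton works — e.g. {L} leaves P1 open — so {Q} is the unique smallest valid adjustment set.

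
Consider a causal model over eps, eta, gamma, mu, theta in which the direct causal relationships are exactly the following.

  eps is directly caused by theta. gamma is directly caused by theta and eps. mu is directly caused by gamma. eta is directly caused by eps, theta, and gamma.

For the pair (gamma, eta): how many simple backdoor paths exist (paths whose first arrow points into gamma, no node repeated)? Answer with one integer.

A backdoor path from gamma to eta is any simple undirected path whose first edge points into gamma (i.e. leaves gamma via a parent).
Parents of gamma: {eps, theta}.
Enumerating:
  P1: gamma <- theta -> eps -> eta
  P2: gamma <- theta -> eta
  P3: gamma <- eps <- theta -> eta
  P4: gamma <- eps -> eta
That exhausts the simple backdoor paths. Count: 4.

4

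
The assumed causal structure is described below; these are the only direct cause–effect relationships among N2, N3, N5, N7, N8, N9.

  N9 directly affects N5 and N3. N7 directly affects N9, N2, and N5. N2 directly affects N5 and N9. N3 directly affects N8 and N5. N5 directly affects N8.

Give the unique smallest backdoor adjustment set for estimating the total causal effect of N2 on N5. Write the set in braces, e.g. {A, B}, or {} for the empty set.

Variables eligible for adjustment (non-descendants of N2, excluding N2 and N5): {N7}.
Backdoor paths from N2 to N5:
  P1: N2 <- N7 -> N9 -> N3 -> N5
  P2: N2 <- N7 -> N9 -> N3 -> N8 <- N5
  P3: N2 <- N7 -> N9 -> N5
  P4: N2 <- N7 -> N5
The empty set is not sufficient: P1 (N2 <- N7 -> N9 -> N3 -> N5) has no collider blocking it and no conditioned non-collider, so it is open.
Try {N7}:
  P1: blocked at fork node N7 ∈ conditioning set.
  P2: blocked at fork node N7 ∈ conditioning set.
  P3: blocked at fork node N7 ∈ conditioning set.
  P4: blocked at fork node N7 ∈ conditioning set.
{N7} contains no descendant of N2 and blocks every backdoor path.
{N7} is the unique smallest valid adjustment set.

{N7}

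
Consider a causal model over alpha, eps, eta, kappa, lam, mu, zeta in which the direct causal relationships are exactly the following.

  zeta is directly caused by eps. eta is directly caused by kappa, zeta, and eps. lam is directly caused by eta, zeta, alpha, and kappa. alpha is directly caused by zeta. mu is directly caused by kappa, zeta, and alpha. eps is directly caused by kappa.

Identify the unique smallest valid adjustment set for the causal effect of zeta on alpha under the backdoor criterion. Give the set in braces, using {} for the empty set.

{}

Variables eligible for adjustment (non-descendants of zeta, excluding zeta and alpha): {eps, kappa}.
Backdoor paths from zeta to alpha:
  P1: zeta <- eps <- kappa -> mu <- alpha
  P2: zeta <- eps <- kappa -> eta -> lam <- alpha
  P3: zeta <- eps <- kappa -> lam <- alpha
  P4: zeta <- eps -> eta <- kappa -> mu <- alpha
  P5: zeta <- eps -> eta <- kappa -> lam <- alpha
  P6: zeta <- eps -> eta -> lam <- kappa -> mu <- alpha
  P7: zeta <- eps -> eta -> lam <- alpha
Each backdoor path contains an unconditioned collider, so every path is already blocked with the empty conditioning set:
  P1: blocked at collider mu (neither it nor any descendant is in the conditioning set).
  P2: blocked at collider lam (neither it nor any descendant is in the conditioning set).
  P3: blocked at collider lam (neither it nor any descendant is in the conditioning set).
  P4: blocked at collider eta (neither it nor any descendant is in the conditioning set).
  P5: blocked at collider eta (neither it nor any descendant is in the conditioning set).
  P6: blocked at collider lam (neither it nor any descendant is in the conditioning set).
  P7: blocked at collider lam (neither it nor any descendant is in the conditioning set).
The empty set is therefore the unique smallest valid set.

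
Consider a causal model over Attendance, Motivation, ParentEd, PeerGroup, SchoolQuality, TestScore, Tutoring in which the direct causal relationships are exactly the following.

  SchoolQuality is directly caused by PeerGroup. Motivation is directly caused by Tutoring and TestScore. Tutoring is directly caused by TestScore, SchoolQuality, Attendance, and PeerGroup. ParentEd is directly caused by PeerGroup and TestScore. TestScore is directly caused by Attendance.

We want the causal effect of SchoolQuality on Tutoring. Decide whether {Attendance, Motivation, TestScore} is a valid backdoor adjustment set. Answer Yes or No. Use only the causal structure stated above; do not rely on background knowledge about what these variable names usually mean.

No

Backdoor paths from SchoolQuality to Tutoring (paths whose first edge points into SchoolQuality):
  P1: SchoolQuality <- PeerGroup -> Tutoring
  P2: SchoolQuality <- PeerGroup -> ParentEd <- TestScore <- Attendance -> Tutoring
  P3: SchoolQuality <- PeerGroup -> ParentEd <- TestScore -> Tutoring
  P4: SchoolQuality <- PeerGroup -> ParentEd <- TestScore -> Motivation <- Tutoring
Condition 1 (no descendant of SchoolQuality in the set): FAILS — Motivation is a descendant of SchoolQuality.
Condition 2 (every backdoor path blocked by {Attendance, Motivation, TestScore}):
  P1: open — no interior node is in the conditioning set.
  P2: blocked at collider ParentEd (neither it nor any descendant is in the conditioning set).
  P3: blocked at collider ParentEd (neither it nor any descendant is in the conditioning set).
  P4: blocked at collider ParentEd (neither it nor any descendant is in the conditioning set).
{Attendance, Motivation, TestScore} does not satisfy the backdoor criterion.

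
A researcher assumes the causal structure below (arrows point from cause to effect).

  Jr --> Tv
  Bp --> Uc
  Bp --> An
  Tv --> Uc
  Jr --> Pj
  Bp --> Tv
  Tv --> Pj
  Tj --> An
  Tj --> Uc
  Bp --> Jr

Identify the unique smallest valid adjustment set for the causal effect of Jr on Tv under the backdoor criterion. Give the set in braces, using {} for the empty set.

Variables eligible for adjustment (non-descendants of Jr, excluding Jr and Tv): {An, Bp, Tj}.
Backdoor paths from Jr to Tv:
  P1: Jr <- Bp -> An <- Tj -> Uc <- Tv
  P2: Jr <- Bp -> Tv
  P3: Jr <- Bp -> Uc <- Tv
The empty set is not sufficient: P2 (Jr <- Bp -> Tv) has no collider blocking it and no conditioned non-collider, so it is open.
Try {Bp}:
  P1: blocked at fork node Bp ∈ conditioning set.
  P2: blocked at fork node Bp ∈ conditioning set.
  P3: blocked at fork node Bp ∈ conditioning set.
{Bp} contains no descendant of Jr and blocks every backdoor path.
No other singleton works — e.g. {Tj} leaves P2 open — so {Bp} is the unique smallest valid adjustment set.

{Bp}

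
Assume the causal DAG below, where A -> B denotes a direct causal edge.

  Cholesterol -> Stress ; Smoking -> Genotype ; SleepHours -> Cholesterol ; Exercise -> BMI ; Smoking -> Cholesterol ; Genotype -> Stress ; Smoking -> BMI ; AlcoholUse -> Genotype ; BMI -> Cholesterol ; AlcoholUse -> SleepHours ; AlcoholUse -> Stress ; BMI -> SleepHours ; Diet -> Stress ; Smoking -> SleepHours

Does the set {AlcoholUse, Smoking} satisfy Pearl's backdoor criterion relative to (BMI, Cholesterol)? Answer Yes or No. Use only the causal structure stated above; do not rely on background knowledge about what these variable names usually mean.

Yes

Backdoor paths from BMI to Cholesterol (paths whose first edge points into BMI):
  P1: BMI <- Smoking -> SleepHours <- AlcoholUse -> Genotype -> Stress <- Cholesterol
  P2: BMI <- Smoking -> SleepHours <- AlcoholUse -> Stress <- Cholesterol
  P3: BMI <- Smoking -> SleepHours -> Cholesterol
  P4: BMI <- Smoking -> Genotype <- AlcoholUse -> SleepHours -> Cholesterol
  P5: BMI <- Smoking -> Genotype <- AlcoholUse -> Stress <- Cholesterol
  P6: BMI <- Smoking -> Genotype -> Stress <- AlcoholUse -> SleepHours -> Cholesterol
  P7: BMI <- Smoking -> Genotype -> Stress <- Cholesterol
  P8: BMI <- Smoking -> Cholesterol
Condition 1 (no descendant of BMI in the set): holds — descendants of BMI are {Cholesterol, SleepHours, Stress}; none are in {AlcoholUse, Smoking}.
Condition 2 (every backdoor path blocked by {AlcoholUse, Smoking}):
  P1: blocked at fork node Smoking ∈ conditioning set.
  P2: blocked at fork node Smoking ∈ conditioning set.
  P3: blocked at fork node Smoking ∈ conditioning set.
  P4: blocked at fork node Smoking ∈ conditioning set.
  P5: blocked at fork node Smoking ∈ conditioning set.
  P6: blocked at fork node Smoking ∈ conditioning set.
  P7: blocked at fork node Smoking ∈ conditioning set.
  P8: blocked at fork node Smoking ∈ conditioning set.
{AlcoholUse, Smoking} satisfies the backdoor criterion.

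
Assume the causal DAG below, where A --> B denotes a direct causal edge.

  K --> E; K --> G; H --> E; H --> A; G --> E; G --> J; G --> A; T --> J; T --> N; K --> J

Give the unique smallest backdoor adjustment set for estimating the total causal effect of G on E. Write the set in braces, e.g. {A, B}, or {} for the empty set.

Variables eligible for adjustment (non-descendants of G, excluding G and E): {H, K, N, T}.
Backdoor paths from G to E:
  P1: G <- K -> E
The empty set is not sufficient: P1 (G <- K -> E) has no collider blocking it and no conditioned non-collider, so it is open.
Try {K}:
  P1: blocked at fork node K ∈ conditioning set.
{K} contains no descendant of G and blocks every backdoor path.
No other singleton works — e.g. {T} leaves P1 open — so {K} is the unique smallest valid adjustment set.

{K}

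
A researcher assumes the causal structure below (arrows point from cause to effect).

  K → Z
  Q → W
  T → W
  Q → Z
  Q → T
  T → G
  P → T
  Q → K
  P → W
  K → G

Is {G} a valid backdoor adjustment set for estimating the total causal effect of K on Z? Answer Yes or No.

Backdoor paths from K to Z (paths whose first edge points into K):
  P1: K <- Q -> Z
Condition 1 (no descendant of K in the set): FAILS — G is a descendant of K.
Condition 2 (every backdoor path blocked by {G}):
  P1: open — no interior node is in the conditioning set.
{G} does not satisfy the backdoor criterion.

No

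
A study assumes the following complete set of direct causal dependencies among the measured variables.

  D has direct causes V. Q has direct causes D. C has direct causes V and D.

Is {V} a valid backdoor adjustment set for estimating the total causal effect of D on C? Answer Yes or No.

Backdoor paths from D to C (paths whose first edge points into D):
  P1: D <- V -> C
Condition 1 (no descendant of D in the set): holds — descendants of D are {C, Q}; none are in {V}.
Condition 2 (every backdoor path blocked by {V}):
  P1: blocked at fork node V ∈ conditioning set.
{V} satisfies the backdoor criterion.

Yes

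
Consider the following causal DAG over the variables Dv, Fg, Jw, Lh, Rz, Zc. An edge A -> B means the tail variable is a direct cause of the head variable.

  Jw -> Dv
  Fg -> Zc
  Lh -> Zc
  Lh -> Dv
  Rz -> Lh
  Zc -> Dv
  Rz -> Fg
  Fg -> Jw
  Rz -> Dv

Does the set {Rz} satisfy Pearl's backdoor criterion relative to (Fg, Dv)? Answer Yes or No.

Backdoor paths from Fg to Dv (paths whose first edge points into Fg):
  P1: Fg <- Rz -> Lh -> Zc -> Dv
  P2: Fg <- Rz -> Lh -> Dv
  P3: Fg <- Rz -> Dv
Condition 1 (no descendant of Fg in the set): holds — descendants of Fg are {Dv, Jw, Zc}; none are in {Rz}.
Condition 2 (every backdoor path blocked by {Rz}):
  P1: blocked at fork node Rz ∈ conditioning set.
  P2: blocked at fork node Rz ∈ conditioning set.
  P3: blocked at fork node Rz ∈ conditioning set.
{Rz} satisfies the backdoor criterion.

Yes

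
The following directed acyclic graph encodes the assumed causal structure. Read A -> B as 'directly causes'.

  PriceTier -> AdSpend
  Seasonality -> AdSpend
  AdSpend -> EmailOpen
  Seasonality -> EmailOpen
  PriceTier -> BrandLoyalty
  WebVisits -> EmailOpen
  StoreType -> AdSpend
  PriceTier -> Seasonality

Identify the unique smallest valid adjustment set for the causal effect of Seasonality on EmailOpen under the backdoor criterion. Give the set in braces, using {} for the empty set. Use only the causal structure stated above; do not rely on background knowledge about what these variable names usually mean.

Variables eligible for adjustment (non-descendants of Seasonality, excluding Seasonality and EmailOpen): {BrandLoyalty, PriceTier, StoreType, WebVisits}.
Backdoor paths from Seasonality to EmailOpen:
  P1: Seasonality <- PriceTier -> AdSpend -> EmailOpen
The empty set is not sufficient: P1 (Seasonality <- PriceTier -> AdSpend -> EmailOpen) has no collider blocking it and no conditioned non-collider, so it is open.
Try {PriceTier}:
  P1: blocked at fork node PriceTier ∈ conditioning set.
{PriceTier} contains no descendant of Seasonality and blocks every backdoor path.
No other singleton works — e.g. {WebVisits} leaves P1 open — so {PriceTier} is the unique smallest valid adjustment set.

{PriceTier}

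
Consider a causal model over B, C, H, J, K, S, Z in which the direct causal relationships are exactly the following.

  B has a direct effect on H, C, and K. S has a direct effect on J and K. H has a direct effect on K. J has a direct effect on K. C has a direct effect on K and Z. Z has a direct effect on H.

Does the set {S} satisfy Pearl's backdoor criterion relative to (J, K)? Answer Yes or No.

Backdoor paths from J to K (paths whose first edge points into J):
  P1: J <- S -> K
Condition 1 (no descendant of J in the set): holds — descendants of J are {K}; none are in {S}.
Condition 2 (every backdoor path blocked by {S}):
  P1: blocked at fork node S ∈ conditioning set.
{S} satisfies the backdoor criterion.

Yes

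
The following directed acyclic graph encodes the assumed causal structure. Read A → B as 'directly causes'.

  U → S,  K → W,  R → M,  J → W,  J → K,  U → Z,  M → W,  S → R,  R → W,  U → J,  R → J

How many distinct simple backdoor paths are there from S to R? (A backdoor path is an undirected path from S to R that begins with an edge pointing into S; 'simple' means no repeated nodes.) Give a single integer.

5

A backdoor path from S to R is any simple undirected path whose first edge points into S (i.e. leaves S via a parent).
Parents of S: {U}.
Enumerating:
  P1: S <- U -> J <- R
  P2: S <- U -> J -> K -> W <- R
  P3: S <- U -> J -> K -> W <- M <- R
  P4: S <- U -> J -> W <- R
  P5: S <- U -> J -> W <- M <- R
That exhausts the simple backdoor paths. Count: 5.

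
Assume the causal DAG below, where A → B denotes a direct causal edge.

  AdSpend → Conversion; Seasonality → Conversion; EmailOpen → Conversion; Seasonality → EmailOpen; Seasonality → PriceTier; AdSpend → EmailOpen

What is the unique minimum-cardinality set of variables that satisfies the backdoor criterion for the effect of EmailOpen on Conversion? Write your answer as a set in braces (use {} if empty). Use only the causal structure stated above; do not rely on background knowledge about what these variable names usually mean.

Variables eligible for adjustment (non-descendants of EmailOpen, excluding EmailOpen and Conversion): {AdSpend, PriceTier, Seasonality}.
Backdoor paths from EmailOpen to Conversion:
  P1: EmailOpen <- Seasonality -> Conversion
  P2: EmailOpen <- AdSpend -> Conversion
The empty set is not sufficient: P1 (EmailOpen <- Seasonality -> Conversion) has no collider blocking it and no conditioned non-collider, so it is open.
Try {AdSpend, Seasonality}:
  P1: blocked at fork node Seasonality ∈ conditioning set.
  P2: blocked at fork node AdSpend ∈ conditioning set.
{AdSpend, Seasonality} contains no descendant of EmailOpen and blocks every backdoor path.
Every element of {AdSpend, Seasonality} is needed (dropping AdSpend leaves P2 open; dropping Seasonality leaves P1 open), so no proper subset is valid.
Among all size-2 subsets of the eligible variables, only {AdSpend, Seasonality} blocks every backdoor path, so it is the unique smallest valid adjustment set.

{AdSpend, Seasonality}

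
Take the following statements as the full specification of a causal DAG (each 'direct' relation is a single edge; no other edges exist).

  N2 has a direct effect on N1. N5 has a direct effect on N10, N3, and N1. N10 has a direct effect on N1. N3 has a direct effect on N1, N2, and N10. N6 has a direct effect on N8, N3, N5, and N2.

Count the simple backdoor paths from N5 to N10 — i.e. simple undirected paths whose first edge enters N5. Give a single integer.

A backdoor path from N5 to N10 is any simple undirected path whose first edge points into N5 (i.e. leaves N5 via a parent).
Parents of N5: {N6}.
Enumerating:
  P1: N5 <- N6 -> N3 -> N2 -> N1 <- N10
  P2: N5 <- N6 -> N3 -> N10
  P3: N5 <- N6 -> N3 -> N1 <- N10
  P4: N5 <- N6 -> N2 <- N3 -> N10
  P5: N5 <- N6 -> N2 <- N3 -> N1 <- N10
  P6: N5 <- N6 -> N2 -> N1 <- N3 -> N10
  P7: N5 <- N6 -> N2 -> N1 <- N10
That exhausts the simple backdoor paths. Count: 7.

7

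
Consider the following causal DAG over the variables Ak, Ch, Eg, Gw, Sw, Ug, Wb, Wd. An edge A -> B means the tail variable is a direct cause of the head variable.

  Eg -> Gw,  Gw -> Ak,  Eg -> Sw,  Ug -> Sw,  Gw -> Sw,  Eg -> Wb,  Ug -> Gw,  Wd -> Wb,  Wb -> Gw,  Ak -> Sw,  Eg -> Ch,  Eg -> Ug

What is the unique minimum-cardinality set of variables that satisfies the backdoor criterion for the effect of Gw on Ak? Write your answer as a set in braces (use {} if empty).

{}

Variables eligible for adjustment (non-descendants of Gw, excluding Gw and Ak): {Ch, Eg, Ug, Wb, Wd}.
Backdoor paths from Gw to Ak:
  P1: Gw <- Eg -> Ug -> Sw <- Ak
  P2: Gw <- Eg -> Sw <- Ak
  P3: Gw <- Ug <- Eg -> Sw <- Ak
  P4: Gw <- Ug -> Sw <- Ak
  P5: Gw <- Wb <- Eg -> Ug -> Sw <- Ak
  P6: Gw <- Wb <- Eg -> Sw <- Ak
Each backdoor path contains an unconditioned collider, so every path is already blocked with the empty conditioning set:
  P1: blocked at collider Sw (neither it nor any descendant is in the conditioning set).
  P2: blocked at collider Sw (neither it nor any descendant is in the conditioning set).
  P3: blocked at collider Sw (neither it nor any descendant is in the conditioning set).
  P4: blocked at collider Sw (neither it nor any descendant is in the conditioning set).
  P5: blocked at collider Sw (neither it nor any descendant is in the conditioning set).
  P6: blocked at collider Sw (neither it nor any descendant is in the conditioning set).
The empty set is therefore the unique smallest valid set.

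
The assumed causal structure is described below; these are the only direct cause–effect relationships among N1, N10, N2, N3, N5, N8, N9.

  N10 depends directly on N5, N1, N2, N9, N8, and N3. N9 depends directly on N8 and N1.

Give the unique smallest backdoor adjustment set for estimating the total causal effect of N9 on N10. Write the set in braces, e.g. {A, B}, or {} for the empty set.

Variables eligible for adjustment (non-descendants of N9, excluding N9 and N10): {N1, N2, N3, N5, N8}.
Backdoor paths from N9 to N10:
  P1: N9 <- N1 -> N10
  P2: N9 <- N8 -> N10
The empty set is not sufficient: P1 (N9 <- N1 -> N10) has no collider blocking it and no conditioned non-collider, so it is open.
Try {N1, N8}:
  P1: blocked at fork node N1 ∈ conditioning set.
  P2: blocked at fork node N8 ∈ conditioning set.
{N1, N8} contains no descendant of N9 and blocks every backdoor path.
Every element of {N1, N8} is needed (dropping N1 leaves P1 open; dropping N8 leaves P2 open), so no proper subset is valid.
Among all size-2 subsets of the eligible variables, only {N1, N8} blocks every backdoor path, so it is the unique smallest valid adjustment set.

{N1, N8}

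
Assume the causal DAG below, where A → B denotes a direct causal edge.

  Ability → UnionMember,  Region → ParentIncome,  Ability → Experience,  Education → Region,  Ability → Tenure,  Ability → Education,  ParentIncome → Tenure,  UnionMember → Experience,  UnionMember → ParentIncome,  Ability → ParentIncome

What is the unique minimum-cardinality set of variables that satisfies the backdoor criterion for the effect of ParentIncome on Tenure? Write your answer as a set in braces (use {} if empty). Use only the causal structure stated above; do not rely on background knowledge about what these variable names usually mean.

{Ability}

Variables eligible for adjustment (non-descendants of ParentIncome, excluding ParentIncome and Tenure): {Ability, Education, Experience, Region, UnionMember}.
Backdoor paths from ParentIncome to Tenure:
  P1: ParentIncome <- Ability -> Tenure
  P2: ParentIncome <- UnionMember <- Ability -> Tenure
  P3: ParentIncome <- UnionMember -> Experience <- Ability -> Tenure
  P4: ParentIncome <- Region <- Education <- Ability -> Tenure
The empty set is not sufficient: P1 (ParentIncome <- Ability -> Tenure) has no collider blocking it and no conditioned non-collider, so it is open.
Try {Ability}:
  P1: blocked at fork node Ability ∈ conditioning set.
  P2: blocked at fork node Ability ∈ conditioning set.
  P3: blocked at collider Experience (neither it nor any descendant is in the conditioning set).
  P4: blocked at fork node Ability ∈ conditioning set.
{Ability} contains no descendant of ParentIncome and blocks every backdoor path.
No other singleton works — e.g. {UnionMember} leaves P1 open — so {Ability} is the unique smallest valid adjustment set.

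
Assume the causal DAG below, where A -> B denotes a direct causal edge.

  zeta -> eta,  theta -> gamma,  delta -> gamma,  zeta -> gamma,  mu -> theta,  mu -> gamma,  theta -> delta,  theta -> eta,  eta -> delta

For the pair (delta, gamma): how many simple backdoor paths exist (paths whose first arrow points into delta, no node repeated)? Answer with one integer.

A backdoor path from delta to gamma is any simple undirected path whose first edge points into delta (i.e. leaves delta via a parent).
Parents of delta: {eta, theta}.
Enumerating:
  P1: delta <- theta <- mu -> gamma
  P2: delta <- theta -> eta <- zeta -> gamma
  P3: delta <- theta -> gamma
  P4: delta <- eta <- zeta -> gamma
  P5: delta <- eta <- theta <- mu -> gamma
  P6: delta <- eta <- theta -> gamma
That exhausts the simple backdoor paths. Count: 6.

6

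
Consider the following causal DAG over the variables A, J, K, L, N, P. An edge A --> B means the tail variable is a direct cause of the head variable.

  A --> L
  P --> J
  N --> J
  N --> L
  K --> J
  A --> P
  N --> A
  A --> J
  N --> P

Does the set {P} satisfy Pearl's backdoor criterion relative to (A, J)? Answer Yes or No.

No

Backdoor paths from A to J (paths whose first edge points into A):
  P1: A <- N -> P -> J
  P2: A <- N -> J
Condition 1 (no descendant of A in the set): FAILS — P is a descendant of A.
Condition 2 (every backdoor path blocked by {P}):
  P1: blocked at chain node P ∈ conditioning set.
  P2: open — no interior node is in the conditioning set.
{P} does not satisfy the backdoor criterion.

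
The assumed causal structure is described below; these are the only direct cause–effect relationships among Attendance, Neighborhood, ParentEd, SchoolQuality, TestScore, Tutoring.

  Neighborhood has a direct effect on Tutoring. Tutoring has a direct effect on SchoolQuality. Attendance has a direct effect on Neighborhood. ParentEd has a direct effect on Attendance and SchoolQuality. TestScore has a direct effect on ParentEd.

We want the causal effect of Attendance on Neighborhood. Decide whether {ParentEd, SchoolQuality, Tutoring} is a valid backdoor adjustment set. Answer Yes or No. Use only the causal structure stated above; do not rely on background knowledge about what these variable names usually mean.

No

Backdoor paths from Attendance to Neighborhood (paths whose first edge points into Attendance):
  P1: Attendance <- ParentEd -> SchoolQuality <- Tutoring <- Neighborhood
Condition 1 (no descendant of Attendance in the set): FAILS — SchoolQuality and Tutoring are descendants of Attendance.
Condition 2 (every backdoor path blocked by {ParentEd, SchoolQuality, Tutoring}):
  P1: blocked at fork node ParentEd ∈ conditioning set.
{ParentEd, SchoolQuality, Tutoring} does not satisfy the backdoor criterion.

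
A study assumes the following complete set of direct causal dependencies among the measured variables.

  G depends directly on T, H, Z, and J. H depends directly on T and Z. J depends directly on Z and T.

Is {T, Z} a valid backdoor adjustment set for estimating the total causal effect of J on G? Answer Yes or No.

Yes

Backdoor paths from J to G (paths whose first edge points into J):
  P1: J <- Z -> H <- T -> G
  P2: J <- Z -> H -> G
  P3: J <- Z -> G
  P4: J <- T -> H <- Z -> G
  P5: J <- T -> H -> G
  P6: J <- T -> G
Condition 1 (no descendant of J in the set): holds — descendants of J are {G}; none are in {T, Z}.
Condition 2 (every backdoor path blocked by {T, Z}):
  P1: blocked at fork node Z ∈ conditioning set.
  P2: blocked at fork node Z ∈ conditioning set.
  P3: blocked at fork node Z ∈ conditioning set.
  P4: blocked at fork node T ∈ conditioning set.
  P5: blocked at fork node T ∈ conditioning set.
  P6: blocked at fork node T ∈ conditioning set.
{T, Z} satisfies the backdoor criterion.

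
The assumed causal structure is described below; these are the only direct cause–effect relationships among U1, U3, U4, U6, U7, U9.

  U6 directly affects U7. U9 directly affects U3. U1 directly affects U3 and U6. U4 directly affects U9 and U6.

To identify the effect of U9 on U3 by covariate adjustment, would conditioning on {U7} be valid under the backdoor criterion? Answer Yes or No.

No

Backdoor paths from U9 to U3 (paths whose first edge points into U9):
  P1: U9 <- U4 -> U6 <- U1 -> U3
Condition 1 (no descendant of U9 in the set): holds — descendants of U9 are {U3}; none are in {U7}.
Condition 2 (every backdoor path blocked by {U7}):
  P1: open — collider(s) U6 are conditioned on (or have a conditioned descendant) and no non-collider on the path is in the set.
{U7} does not satisfy the backdoor criterion.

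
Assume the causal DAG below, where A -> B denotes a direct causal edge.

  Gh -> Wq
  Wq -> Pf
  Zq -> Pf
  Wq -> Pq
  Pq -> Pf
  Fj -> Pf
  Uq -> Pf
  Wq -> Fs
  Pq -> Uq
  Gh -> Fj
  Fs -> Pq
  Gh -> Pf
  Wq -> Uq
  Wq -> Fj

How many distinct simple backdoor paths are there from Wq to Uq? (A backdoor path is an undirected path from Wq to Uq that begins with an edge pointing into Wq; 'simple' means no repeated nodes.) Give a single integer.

4

A backdoor path from Wq to Uq is any simple undirected path whose first edge points into Wq (i.e. leaves Wq via a parent).
Parents of Wq: {Gh}.
Enumerating:
  P1: Wq <- Gh -> Fj -> Pf <- Pq -> Uq
  P2: Wq <- Gh -> Fj -> Pf <- Uq
  P3: Wq <- Gh -> Pf <- Pq -> Uq
  P4: Wq <- Gh -> Pf <- Uq
That exhausts the simple backdoor paths. Count: 4.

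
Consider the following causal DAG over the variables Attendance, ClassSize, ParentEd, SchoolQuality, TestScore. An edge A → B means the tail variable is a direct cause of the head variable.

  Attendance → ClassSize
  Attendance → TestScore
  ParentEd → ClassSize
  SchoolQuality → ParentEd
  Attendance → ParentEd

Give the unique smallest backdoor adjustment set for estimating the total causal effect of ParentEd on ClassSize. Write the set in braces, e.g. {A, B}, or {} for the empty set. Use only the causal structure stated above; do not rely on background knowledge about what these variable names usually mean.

{Attendance}

Variables eligible for adjustment (non-descendants of ParentEd, excluding ParentEd and ClassSize): {Attendance, SchoolQuality, TestScore}.
Backdoor paths from ParentEd to ClassSize:
  P1: ParentEd <- Attendance -> ClassSize
The empty set is not sufficient: P1 (ParentEd <- Attendance -> ClassSize) has no collider blocking it and no conditioned non-collider, so it is open.
Try {Attendance}:
  P1: blocked at fork node Attendance ∈ conditioning set.
{Attendance} contains no descendant of ParentEd and blocks every backdoor path.
No other singleton works — e.g. {SchoolQuality} leaves P1 open — so {Attendance} is the unique smallest valid adjustment set.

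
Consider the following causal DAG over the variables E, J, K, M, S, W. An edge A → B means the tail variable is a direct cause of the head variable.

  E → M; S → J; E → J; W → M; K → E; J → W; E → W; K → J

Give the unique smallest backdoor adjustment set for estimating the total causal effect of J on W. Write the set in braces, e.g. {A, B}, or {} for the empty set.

Variables eligible for adjustment (non-descendants of J, excluding J and W): {E, K, S}.
Backdoor paths from J to W:
  P1: J <- K -> E -> W
  P2: J <- K -> E -> M <- W
  P3: J <- E -> W
  P4: J <- E -> M <- W
The empty set is not sufficient: P1 (J <- K -> E -> W) has no collider blocking it and no conditioned non-collider, so it is open.
Try {E}:
  P1: blocked at chain node E ∈ conditioning set.
  P2: blocked at chain node E ∈ conditioning set.
  P3: blocked at fork node E ∈ conditioning set.
  P4: blocked at fork node E ∈ conditioning set.
{E} contains no descendant of J and blocks every backdoor path.
No other singleton works — e.g. {S} leaves P1 open — so {E} is the unique smallest valid adjustment set.

{E}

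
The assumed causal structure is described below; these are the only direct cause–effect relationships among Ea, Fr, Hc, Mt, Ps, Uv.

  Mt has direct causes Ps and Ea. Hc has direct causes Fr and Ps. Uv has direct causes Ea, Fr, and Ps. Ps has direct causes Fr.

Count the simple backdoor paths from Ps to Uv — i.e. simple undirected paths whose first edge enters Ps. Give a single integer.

1

A backdoor path from Ps to Uv is any simple undirected path whose first edge points into Ps (i.e. leaves Ps via a parent).
Parents of Ps: {Fr}.
Enumerating:
  P1: Ps <- Fr -> Uv
That exhausts the simple backdoor paths. Count: 1.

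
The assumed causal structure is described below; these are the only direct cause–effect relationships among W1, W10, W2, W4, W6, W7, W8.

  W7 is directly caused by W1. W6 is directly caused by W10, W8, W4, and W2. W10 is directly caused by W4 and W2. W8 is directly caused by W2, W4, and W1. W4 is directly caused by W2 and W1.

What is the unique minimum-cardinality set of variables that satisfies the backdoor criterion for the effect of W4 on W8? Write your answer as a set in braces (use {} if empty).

{W1, W2}

Variables eligible for adjustment (non-descendants of W4, excluding W4 and W8): {W1, W2, W7}.
Backdoor paths from W4 to W8:
  P1: W4 <- W1 -> W8
  P2: W4 <- W2 -> W8
  P3: W4 <- W2 -> W10 -> W6 <- W8
  P4: W4 <- W2 -> W6 <- W8
The empty set is not sufficient: P1 (W4 <- W1 -> W8) has no collider blocking it and no conditioned non-collider, so it is open.
Try {W1, W2}:
  P1: blocked at fork node W1 ∈ conditioning set.
  P2: blocked at fork node W2 ∈ conditioning set.
  P3: blocked at fork node W2 ∈ conditioning set.
  P4: blocked at fork node W2 ∈ conditioning set.
{W1, W2} contains no descendant of W4 and blocks every backdoor path.
Every element of {W1, W2} is needed (dropping W1 leaves P1 open; dropping W2 leaves P2 open), so no proper subset is valid.
Among all size-2 subsets of the eligible variables, only {W1, W2} blocks every backdoor path, so it is the unique smallest valid adjustment set.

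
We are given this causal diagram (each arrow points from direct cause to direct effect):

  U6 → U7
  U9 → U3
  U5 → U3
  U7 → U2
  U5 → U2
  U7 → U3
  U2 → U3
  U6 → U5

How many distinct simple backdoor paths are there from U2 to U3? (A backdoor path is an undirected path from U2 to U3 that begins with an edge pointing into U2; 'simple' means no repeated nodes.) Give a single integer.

A backdoor path from U2 to U3 is any simple undirected path whose first edge points into U2 (i.e. leaves U2 via a parent).
Parents of U2: {U5, U7}.
Enumerating:
  P1: U2 <- U5 <- U6 -> U7 -> U3
  P2: U2 <- U5 -> U3
  P3: U2 <- U7 <- U6 -> U5 -> U3
  P4: U2 <- U7 -> U3
That exhausts the simple backdoor paths. Count: 4.

4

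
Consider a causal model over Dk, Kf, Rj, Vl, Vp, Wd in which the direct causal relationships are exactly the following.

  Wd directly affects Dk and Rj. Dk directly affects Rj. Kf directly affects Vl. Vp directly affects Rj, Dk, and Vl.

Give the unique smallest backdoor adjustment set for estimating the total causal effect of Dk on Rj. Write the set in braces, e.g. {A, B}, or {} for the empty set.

Variables eligible for adjustment (non-descendants of Dk, excluding Dk and Rj): {Kf, Vl, Vp, Wd}.
Backdoor paths from Dk to Rj:
  P1: Dk <- Vp -> Rj
  P2: Dk <- Wd -> Rj
The empty set is not sufficient: P1 (Dk <- Vp -> Rj) has no collider blocking it and no conditioned non-collider, so it is open.
Try {Vp, Wd}:
  P1: blocked at fork node Vp ∈ conditioning set.
  P2: blocked at fork node Wd ∈ conditioning set.
{Vp, Wd} contains no descendant of Dk and blocks every backdoor path.
Every element of {Vp, Wd} is needed (dropping Vp leaves P1 open; dropping Wd leaves P2 open), so no proper subset is valid.
Among all size-2 subsets of the eligible variables, only {Vp, Wd} blocks every backdoor path, so it is the unique smallest valid adjustment set.

{Vp, Wd}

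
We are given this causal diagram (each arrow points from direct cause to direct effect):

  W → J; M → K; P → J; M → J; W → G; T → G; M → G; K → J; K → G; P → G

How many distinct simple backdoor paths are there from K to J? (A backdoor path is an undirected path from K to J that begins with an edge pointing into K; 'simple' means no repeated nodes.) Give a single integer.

A backdoor path from K to J is any simple undirected path whose first edge points into K (i.e. leaves K via a parent).
Parents of K: {M}.
Enumerating:
  P1: K <- M -> G <- P -> J
  P2: K <- M -> G <- W -> J
  P3: K <- M -> J
That exhausts the simple backdoor paths. Count: 3.

3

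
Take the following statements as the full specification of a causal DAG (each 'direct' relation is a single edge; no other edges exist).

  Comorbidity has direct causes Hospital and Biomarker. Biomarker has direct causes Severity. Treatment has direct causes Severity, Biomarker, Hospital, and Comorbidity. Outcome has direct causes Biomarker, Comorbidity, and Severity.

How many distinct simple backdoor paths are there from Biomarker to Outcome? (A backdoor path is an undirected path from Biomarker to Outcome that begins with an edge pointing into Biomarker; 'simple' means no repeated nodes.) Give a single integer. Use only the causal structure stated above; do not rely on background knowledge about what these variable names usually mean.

3

A backdoor path from Biomarker to Outcome is any simple undirected path whose first edge points into Biomarker (i.e. leaves Biomarker via a parent).
Parents of Biomarker: {Severity}.
Enumerating:
  P1: Biomarker <- Severity -> Outcome
  P2: Biomarker <- Severity -> Treatment <- Hospital -> Comorbidity -> Outcome
  P3: Biomarker <- Severity -> Treatment <- Comorbidity -> Outcome
That exhausts the simple backdoor paths. Count: 3.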